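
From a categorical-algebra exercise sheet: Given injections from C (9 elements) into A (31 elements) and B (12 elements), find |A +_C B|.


The pushout A +_C B identifies the images of C in A and B.
|A +_C B| = |A| + |B| - |C| (for injections).
= 31 + 12 - 9 = 34

34


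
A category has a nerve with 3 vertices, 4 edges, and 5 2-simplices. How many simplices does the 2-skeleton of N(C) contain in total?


The 2-skeleton of the nerve N(C) consists of simplices in dimensions 0, 1, 2:
  |N(C)_0| = 3 (objects)
  |N(C)_1| = 4 (morphisms)
  |N(C)_2| = 5 (composable pairs)
Total = 3 + 4 + 5 = 12

12


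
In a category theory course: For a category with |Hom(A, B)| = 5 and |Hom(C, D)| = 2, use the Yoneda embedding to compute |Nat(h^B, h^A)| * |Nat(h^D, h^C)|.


By the Yoneda lemma, Nat(h^B, h^A) is isomorphic to Hom(A, B),
so |Nat(h^B, h^A)| = |Hom(A, B)| and |Nat(h^D, h^C)| = |Hom(C, D)|.
|Hom(A, B)| = 5, |Hom(C, D)| = 2.
|Nat(h^B, h^A) x Nat(h^D, h^C)| = 5 * 2 = 10

10


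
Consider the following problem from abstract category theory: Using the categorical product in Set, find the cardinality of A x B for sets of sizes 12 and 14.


In Set, the product A x B is the Cartesian product.
By the universal property, |A x B| = |A| * |B|.
|A x B| = 12 * 14 = 168

168


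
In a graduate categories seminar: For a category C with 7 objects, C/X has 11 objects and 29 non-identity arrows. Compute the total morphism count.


In the slice category C/X, objects are morphisms to X.
Identity morphisms: 11 (one per object of C/X).
Non-identity morphisms: 29.
Total = 11 + 29 = 40

40


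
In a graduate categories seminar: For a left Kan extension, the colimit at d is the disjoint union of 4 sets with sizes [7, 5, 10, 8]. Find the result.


Pointwise, the left Kan extension (Lan_F H)(d) is the colimit, indexed
by the comma category (F downarrow d), of H composed with the
projection (F downarrow d) -> C. Here that colimit is given
as a coproduct (disjoint union) of sets, so its cardinality is the
sum of the sizes of the summands.
Coproduct of sets with sizes: 7 + 5 + 10 + 8
= 30

30


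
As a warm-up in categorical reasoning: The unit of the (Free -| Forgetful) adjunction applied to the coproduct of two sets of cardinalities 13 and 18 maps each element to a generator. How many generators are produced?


The unit eta_X: X -> U(F(X)) of the Free-Forgetful adjunction
maps each element of X to a generator of F(X). For X = S + T (disjoint
union in Set), |S + T| = |S| + |T|.
Total mappings = 13 + 18 = 31.

31


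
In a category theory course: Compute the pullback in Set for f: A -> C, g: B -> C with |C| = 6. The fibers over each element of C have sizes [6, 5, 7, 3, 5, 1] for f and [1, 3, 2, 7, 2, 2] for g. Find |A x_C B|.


The pullback A x_C B consists of pairs (a, b) with f(a) = g(b).
For each element c in C, the fiber product has |f^-1(c)| * |g^-1(c)| elements.
Summing over C: 6 * 1 + 5 * 3 + 7 * 2 + 3 * 7 + 5 * 2 + 1 * 2
= 6 + 15 + 14 + 21 + 10 + 2 = 68

68


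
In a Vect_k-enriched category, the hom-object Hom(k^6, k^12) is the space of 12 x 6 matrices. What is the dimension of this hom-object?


In Vect-enriched categories, Hom(k^n, k^m) is the space of m x n matrices.
dim(Hom(k^6, k^12)) = 12 * 6 = 72

72


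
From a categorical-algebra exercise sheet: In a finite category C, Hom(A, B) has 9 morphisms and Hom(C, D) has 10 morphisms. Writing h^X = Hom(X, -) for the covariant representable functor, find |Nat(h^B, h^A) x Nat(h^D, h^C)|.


By the Yoneda lemma, Nat(h^B, h^A) is isomorphic to Hom(A, B),
so |Nat(h^B, h^A)| = |Hom(A, B)| and |Nat(h^D, h^C)| = |Hom(C, D)|.
|Hom(A, B)| = 9, |Hom(C, D)| = 10.
|Nat(h^B, h^A) x Nat(h^D, h^C)| = 9 * 10 = 90

90


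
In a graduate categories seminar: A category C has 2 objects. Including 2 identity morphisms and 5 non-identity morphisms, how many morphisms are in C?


Each object has an identity morphism, giving 2 identities.
Adding the 5 non-identity morphisms:
Total = 2 + 5 = 7

7


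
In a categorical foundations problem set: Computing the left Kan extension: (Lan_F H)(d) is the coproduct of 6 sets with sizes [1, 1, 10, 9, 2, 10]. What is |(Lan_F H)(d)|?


Pointwise, the left Kan extension (Lan_F H)(d) is the colimit, indexed
by the comma category (F downarrow d), of H composed with the
projection (F downarrow d) -> C. Here that colimit is given
as a coproduct (disjoint union) of sets, so its cardinality is the
sum of the sizes of the summands.
Coproduct of sets with sizes: 1 + 1 + 10 + 9 + 2 + 10
= 33

33


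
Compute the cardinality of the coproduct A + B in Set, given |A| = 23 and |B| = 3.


In Set, the coproduct A + B is the disjoint union.
|A + B| = |A| + |B| = 23 + 3 = 26

26


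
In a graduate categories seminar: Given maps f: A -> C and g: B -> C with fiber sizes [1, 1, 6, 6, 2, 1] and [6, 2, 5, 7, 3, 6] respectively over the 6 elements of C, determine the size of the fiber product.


The pullback A x_C B consists of pairs (a, b) with f(a) = g(b).
For each element c in C, the fiber product has |f^-1(c)| * |g^-1(c)| elements.
Summing over C: 1 * 6 + 1 * 2 + 6 * 5 + 6 * 7 + 2 * 3 + 1 * 6
= 6 + 2 + 30 + 42 + 6 + 6 = 92

92


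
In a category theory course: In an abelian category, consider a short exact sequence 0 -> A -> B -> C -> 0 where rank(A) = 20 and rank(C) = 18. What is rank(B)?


For a short exact sequence 0 -> A -> B -> C -> 0,
rank is additive: rank(B) = rank(A) + rank(C).
rank(B) = 20 + 18 = 38

38


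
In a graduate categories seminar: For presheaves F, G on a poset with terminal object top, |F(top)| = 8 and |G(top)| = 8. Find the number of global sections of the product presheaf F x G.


Global sections of a presheaf on a poset with terminal top satisfy
Gamma(H) ~ H(top). Presheaves admit pointwise products, so
(F x G)(top) = F(top) x G(top) (Cartesian product).
|Gamma(F x G)| = |F(top)| * |G(top)| = 8 * 8 = 64.

64


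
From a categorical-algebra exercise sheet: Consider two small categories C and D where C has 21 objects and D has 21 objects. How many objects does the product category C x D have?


The product category C x D has objects that are pairs (c, d).
Number of pairs = |Ob(C)| * |Ob(D)| = 21 * 21 = 441

441


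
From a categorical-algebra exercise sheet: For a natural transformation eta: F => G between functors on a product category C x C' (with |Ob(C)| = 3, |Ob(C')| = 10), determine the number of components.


A natural transformation eta: F => G assigns one component morphism per
object of the domain category.
The domain is the product category C x C', so
|Ob(C x C')| = |Ob(C)| * |Ob(C')| = 3 * 10 = 30.
Therefore eta has 30 component morphisms.

30


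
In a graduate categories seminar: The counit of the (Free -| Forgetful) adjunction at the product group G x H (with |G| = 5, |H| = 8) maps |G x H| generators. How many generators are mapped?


The counit epsilon_K: F(U(K)) -> K of the Free-Forgetful adjunction
maps |K| generators of F(U(K)) into K. For K = G x H (the product group),
|G x H| = |G| * |H|.
Total generators mapped = 5 * 8 = 40.

40


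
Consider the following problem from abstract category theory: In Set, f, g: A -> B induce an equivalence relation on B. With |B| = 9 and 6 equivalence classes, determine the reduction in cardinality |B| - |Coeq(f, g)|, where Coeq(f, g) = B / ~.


The coequalizer Coeq(f, g) = B / ~ has one element per equivalence class.
|B| = 9, |Coeq(f, g)| = 6.
|B| - |Coeq(f, g)| = 9 - 6 = 3.

3


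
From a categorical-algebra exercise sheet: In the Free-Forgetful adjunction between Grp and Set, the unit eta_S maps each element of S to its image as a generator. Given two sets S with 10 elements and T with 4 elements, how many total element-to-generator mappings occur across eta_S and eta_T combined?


The unit eta_X: X -> U(F(X)) of the Free-Forgetful adjunction
maps each element of X to a generator of F(X). For X = S + T (disjoint
union in Set), |S + T| = |S| + |T|.
Total mappings = 10 + 4 = 14.

14


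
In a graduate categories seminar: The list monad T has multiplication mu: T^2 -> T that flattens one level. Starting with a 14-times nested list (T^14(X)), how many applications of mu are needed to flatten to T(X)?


Each application of mu: T^2 -> T removes one layer of nesting.
Starting at depth 14 (i.e., T^14(X)), we need to reach T(X).
Number of mu applications = 14 - 1 = 13

13


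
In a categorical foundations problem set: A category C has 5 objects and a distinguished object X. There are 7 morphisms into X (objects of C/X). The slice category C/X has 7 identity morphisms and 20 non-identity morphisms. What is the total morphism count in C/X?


In the slice category C/X, objects are morphisms to X.
Identity morphisms: 7 (one per object of C/X).
Non-identity morphisms: 20.
Total = 7 + 20 = 27

27


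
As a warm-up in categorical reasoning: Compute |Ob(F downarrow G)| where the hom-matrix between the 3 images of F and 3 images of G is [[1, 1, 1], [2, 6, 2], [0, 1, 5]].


Objects of (F downarrow G) are triples (a, b, h: F(a)->G(b)).
The count equals the sum of all entries in the hom-matrix.
sum(row 0) = 3
sum(row 1) = 10
sum(row 2) = 6
Grand total = 19

19


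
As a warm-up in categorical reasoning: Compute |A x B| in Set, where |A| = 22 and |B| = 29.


In Set, the product A x B is the Cartesian product.
By the universal property, |A x B| = |A| * |B|.
|A x B| = 22 * 29 = 638

638


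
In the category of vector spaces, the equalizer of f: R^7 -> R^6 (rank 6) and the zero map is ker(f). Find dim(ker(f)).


The equalizer of f and the zero map is ker(f).
By the rank-nullity theorem: dim(ker(f)) = dim(domain) - rank(f).
dim(ker(f)) = 7 - 6 = 1

1


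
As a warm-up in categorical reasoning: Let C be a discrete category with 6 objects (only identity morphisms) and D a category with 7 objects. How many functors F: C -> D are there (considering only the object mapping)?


A functor from a discrete category C to D is determined by
where each object maps. Each of the 6 objects of C can map
to any of the 7 objects of D independently.
Number of functors = 7^6 = 117649

117649


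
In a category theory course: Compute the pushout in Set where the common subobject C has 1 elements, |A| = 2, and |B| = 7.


The pushout A +_C B identifies the images of C in A and B.
|A +_C B| = |A| + |B| - |C| (for injections).
= 2 + 7 - 1 = 8

8


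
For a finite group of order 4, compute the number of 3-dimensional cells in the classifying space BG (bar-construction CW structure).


In the bar-construction CW model of BG, the n-cells are indexed by
n-tuples [g_1|...|g_n] of non-identity elements of G (degenerate
simplices with some g_i = e do not contribute cells), so there are
(|G| - 1)^n n-cells.
For dim = 3 with |G| = 4:
cells = (4 - 1)^3 = 3^3 = 27

27


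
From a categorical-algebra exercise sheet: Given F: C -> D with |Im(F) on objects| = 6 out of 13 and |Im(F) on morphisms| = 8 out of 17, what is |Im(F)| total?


The image of F consists of distinct objects and distinct morphisms.
|Im(F)| on objects = 6
|Im(F)| on morphisms = 8
Total image cardinality = 6 + 8 = 14

14


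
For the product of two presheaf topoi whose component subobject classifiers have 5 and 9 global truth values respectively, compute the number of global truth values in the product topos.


In a product of presheaf topoi E_1 x E_2, the subobject classifier
is Omega = Omega_1 x Omega_2 (componentwise), so
|Omega(top)| = |Omega_1(top_1)| * |Omega_2(top_2)|.
= 5 * 9 = 45.

45


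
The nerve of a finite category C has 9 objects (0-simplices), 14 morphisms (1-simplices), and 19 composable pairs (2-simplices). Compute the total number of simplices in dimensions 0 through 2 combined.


The 2-skeleton of the nerve N(C) consists of simplices in dimensions 0, 1, 2:
  |N(C)_0| = 9 (objects)
  |N(C)_1| = 14 (morphisms)
  |N(C)_2| = 19 (composable pairs)
Total = 9 + 14 + 19 = 42

42


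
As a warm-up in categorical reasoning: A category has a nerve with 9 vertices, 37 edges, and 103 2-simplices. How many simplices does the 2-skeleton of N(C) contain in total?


The 2-skeleton of the nerve N(C) consists of simplices in dimensions 0, 1, 2:
  |N(C)_0| = 9 (objects)
  |N(C)_1| = 37 (morphisms)
  |N(C)_2| = 103 (composable pairs)
Total = 9 + 37 + 103 = 149

149


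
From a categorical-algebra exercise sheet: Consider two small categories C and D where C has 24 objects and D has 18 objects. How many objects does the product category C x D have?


The product category C x D has objects that are pairs (c, d).
Number of pairs = |Ob(C)| * |Ob(D)| = 24 * 18 = 432

432


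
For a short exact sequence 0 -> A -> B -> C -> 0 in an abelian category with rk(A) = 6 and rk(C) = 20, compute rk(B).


For a short exact sequence 0 -> A -> B -> C -> 0,
rank is additive: rank(B) = rank(A) + rank(C).
rank(B) = 6 + 20 = 26

26


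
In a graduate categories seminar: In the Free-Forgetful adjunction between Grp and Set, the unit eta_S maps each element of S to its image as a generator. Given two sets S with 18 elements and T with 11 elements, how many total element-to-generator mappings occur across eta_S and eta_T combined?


The unit eta_X: X -> U(F(X)) of the Free-Forgetful adjunction
maps each element of X to a generator of F(X). For X = S + T (disjoint
union in Set), |S + T| = |S| + |T|.
Total mappings = 18 + 11 = 29.

29


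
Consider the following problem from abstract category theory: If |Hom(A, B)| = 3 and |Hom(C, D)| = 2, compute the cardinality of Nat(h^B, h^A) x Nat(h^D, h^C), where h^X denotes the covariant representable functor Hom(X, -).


By the Yoneda lemma, Nat(h^B, h^A) is isomorphic to Hom(A, B),
so |Nat(h^B, h^A)| = |Hom(A, B)| and |Nat(h^D, h^C)| = |Hom(C, D)|.
|Hom(A, B)| = 3, |Hom(C, D)| = 2.
|Nat(h^B, h^A) x Nat(h^D, h^C)| = 3 * 2 = 6

6


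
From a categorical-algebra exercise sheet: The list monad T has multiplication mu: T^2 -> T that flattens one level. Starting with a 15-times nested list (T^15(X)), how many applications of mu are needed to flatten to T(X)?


Each application of mu: T^2 -> T removes one layer of nesting.
Starting at depth 15 (i.e., T^15(X)), we need to reach T(X).
Number of mu applications = 15 - 1 = 14

14


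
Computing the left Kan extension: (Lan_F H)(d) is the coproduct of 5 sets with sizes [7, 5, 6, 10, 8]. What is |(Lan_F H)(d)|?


Pointwise, the left Kan extension (Lan_F H)(d) is the colimit, indexed
by the comma category (F downarrow d), of H composed with the
projection (F downarrow d) -> C. Here that colimit is given
as a coproduct (disjoint union) of sets, so its cardinality is the
sum of the sizes of the summands.
Coproduct of sets with sizes: 7 + 5 + 6 + 10 + 8
= 36

36


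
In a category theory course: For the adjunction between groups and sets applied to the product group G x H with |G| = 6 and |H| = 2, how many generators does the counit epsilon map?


The counit epsilon_K: F(U(K)) -> K of the Free-Forgetful adjunction
maps |K| generators of F(U(K)) into K. For K = G x H (the product group),
|G x H| = |G| * |H|.
Total generators mapped = 6 * 2 = 12.

12


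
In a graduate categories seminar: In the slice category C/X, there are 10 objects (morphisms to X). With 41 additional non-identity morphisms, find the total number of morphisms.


In the slice category C/X, objects are morphisms to X.
Identity morphisms: 10 (one per object of C/X).
Non-identity morphisms: 41.
Total = 10 + 41 = 51

51


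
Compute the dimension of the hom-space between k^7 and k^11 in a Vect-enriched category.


In Vect-enriched categories, Hom(k^n, k^m) is the space of m x n matrices.
dim(Hom(k^7, k^11)) = 11 * 7 = 77

77


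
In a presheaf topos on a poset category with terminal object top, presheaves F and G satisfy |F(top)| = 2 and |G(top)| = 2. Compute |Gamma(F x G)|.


Global sections of a presheaf on a poset with terminal top satisfy
Gamma(H) ~ H(top). Presheaves admit pointwise products, so
(F x G)(top) = F(top) x G(top) (Cartesian product).
|Gamma(F x G)| = |F(top)| * |G(top)| = 2 * 2 = 4.

4


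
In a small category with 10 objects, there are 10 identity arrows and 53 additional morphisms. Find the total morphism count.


Each object has an identity morphism, giving 10 identities.
Adding the 53 non-identity morphisms:
Total = 10 + 53 = 63

63


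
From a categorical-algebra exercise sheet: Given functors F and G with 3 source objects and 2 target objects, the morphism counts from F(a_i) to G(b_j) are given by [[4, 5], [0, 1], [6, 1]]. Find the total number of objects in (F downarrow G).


Objects of (F downarrow G) are triples (a, b, h: F(a)->G(b)).
The count equals the sum of all entries in the hom-matrix.
sum(row 0) = 9
sum(row 1) = 1
sum(row 2) = 7
Grand total = 17

17


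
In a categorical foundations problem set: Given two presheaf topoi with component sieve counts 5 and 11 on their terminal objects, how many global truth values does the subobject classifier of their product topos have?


In a product of presheaf topoi E_1 x E_2, the subobject classifier
is Omega = Omega_1 x Omega_2 (componentwise), so
|Omega(top)| = |Omega_1(top_1)| * |Omega_2(top_2)|.
= 5 * 11 = 55.

55


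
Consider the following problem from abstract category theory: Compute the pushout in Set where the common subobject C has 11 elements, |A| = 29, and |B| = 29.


The pushout A +_C B identifies the images of C in A and B.
|A +_C B| = |A| + |B| - |C| (for injections).
= 29 + 29 - 11 = 47

47


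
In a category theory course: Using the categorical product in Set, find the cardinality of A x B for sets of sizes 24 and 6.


In Set, the product A x B is the Cartesian product.
By the universal property, |A x B| = |A| * |B|.
|A x B| = 24 * 6 = 144

144


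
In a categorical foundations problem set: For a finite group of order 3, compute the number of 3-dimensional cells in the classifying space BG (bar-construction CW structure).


In the bar-construction CW model of BG, the n-cells are indexed by
n-tuples [g_1|...|g_n] of non-identity elements of G (degenerate
simplices with some g_i = e do not contribute cells), so there are
(|G| - 1)^n n-cells.
For dim = 3 with |G| = 3:
cells = (3 - 1)^3 = 2^3 = 8

8


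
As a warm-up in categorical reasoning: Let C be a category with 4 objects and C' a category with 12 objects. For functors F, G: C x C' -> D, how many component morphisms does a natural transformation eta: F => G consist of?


A natural transformation eta: F => G assigns one component morphism per
object of the domain category.
The domain is the product category C x C', so
|Ob(C x C')| = |Ob(C)| * |Ob(C')| = 4 * 12 = 48.
Therefore eta has 48 component morphisms.

48


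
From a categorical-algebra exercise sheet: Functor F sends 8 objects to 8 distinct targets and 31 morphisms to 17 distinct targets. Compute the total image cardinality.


The image of F consists of distinct objects and distinct morphisms.
|Im(F)| on objects = 8
|Im(F)| on morphisms = 17
Total image cardinality = 8 + 17 = 25

25


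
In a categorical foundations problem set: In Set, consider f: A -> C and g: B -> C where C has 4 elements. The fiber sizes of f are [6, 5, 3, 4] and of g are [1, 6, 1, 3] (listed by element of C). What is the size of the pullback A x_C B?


The pullback A x_C B consists of pairs (a, b) with f(a) = g(b).
For each element c in C, the fiber product has |f^-1(c)| * |g^-1(c)| elements.
Summing over C: 6 * 1 + 5 * 6 + 3 * 1 + 4 * 3
= 6 + 30 + 3 + 12 = 51

51


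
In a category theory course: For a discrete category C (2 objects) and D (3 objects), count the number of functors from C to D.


A functor from a discrete category C to D is determined by
where each object maps. Each of the 2 objects of C can map
to any of the 3 objects of D independently.
Number of functors = 3^2 = 9

9


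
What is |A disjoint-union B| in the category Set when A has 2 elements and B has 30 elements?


In Set, the coproduct A + B is the disjoint union.
|A + B| = |A| + |B| = 2 + 30 = 32

32


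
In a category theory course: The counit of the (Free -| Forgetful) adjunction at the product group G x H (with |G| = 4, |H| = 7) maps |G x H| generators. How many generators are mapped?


The counit epsilon_K: F(U(K)) -> K of the Free-Forgetful adjunction
maps |K| generators of F(U(K)) into K. For K = G x H (the product group),
|G x H| = |G| * |H|.
Total generators mapped = 4 * 7 = 28.

28


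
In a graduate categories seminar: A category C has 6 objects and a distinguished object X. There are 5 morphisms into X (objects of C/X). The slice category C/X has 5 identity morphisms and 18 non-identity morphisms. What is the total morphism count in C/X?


In the slice category C/X, objects are morphisms to X.
Identity morphisms: 5 (one per object of C/X).
Non-identity morphisms: 18.
Total = 5 + 18 = 23

23


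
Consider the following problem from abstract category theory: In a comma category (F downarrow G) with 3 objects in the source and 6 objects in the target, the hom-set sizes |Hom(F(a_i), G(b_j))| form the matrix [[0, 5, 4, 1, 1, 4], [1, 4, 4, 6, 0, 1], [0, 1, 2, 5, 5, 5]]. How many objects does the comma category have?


Objects of (F downarrow G) are triples (a, b, h: F(a)->G(b)).
The count equals the sum of all entries in the hom-matrix.
sum(row 0) = 15
sum(row 1) = 16
sum(row 2) = 18
Grand total = 49

49


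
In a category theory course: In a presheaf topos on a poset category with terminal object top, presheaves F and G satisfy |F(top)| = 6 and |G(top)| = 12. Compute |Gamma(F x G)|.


Global sections of a presheaf on a poset with terminal top satisfy
Gamma(H) ~ H(top). Presheaves admit pointwise products, so
(F x G)(top) = F(top) x G(top) (Cartesian product).
|Gamma(F x G)| = |F(top)| * |G(top)| = 6 * 12 = 72.

72


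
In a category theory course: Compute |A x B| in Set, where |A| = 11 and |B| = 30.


In Set, the product A x B is the Cartesian product.
By the universal property, |A x B| = |A| * |B|.
|A x B| = 11 * 30 = 330

330


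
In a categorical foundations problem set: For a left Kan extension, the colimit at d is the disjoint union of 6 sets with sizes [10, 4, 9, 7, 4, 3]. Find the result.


Pointwise, the left Kan extension (Lan_F H)(d) is the colimit, indexed
by the comma category (F downarrow d), of H composed with the
projection (F downarrow d) -> C. Here that colimit is given
as a coproduct (disjoint union) of sets, so its cardinality is the
sum of the sizes of the summands.
Coproduct of sets with sizes: 10 + 4 + 9 + 7 + 4 + 3
= 37

37


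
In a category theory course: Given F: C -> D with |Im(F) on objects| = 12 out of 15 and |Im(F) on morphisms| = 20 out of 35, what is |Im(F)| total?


The image of F consists of distinct objects and distinct morphisms.
|Im(F)| on objects = 12
|Im(F)| on morphisms = 20
Total image cardinality = 12 + 20 = 32

32


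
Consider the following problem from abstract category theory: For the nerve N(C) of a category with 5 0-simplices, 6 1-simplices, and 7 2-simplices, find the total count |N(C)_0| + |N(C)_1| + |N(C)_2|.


The 2-skeleton of the nerve N(C) consists of simplices in dimensions 0, 1, 2:
  |N(C)_0| = 5 (objects)
  |N(C)_1| = 6 (morphisms)
  |N(C)_2| = 7 (composable pairs)
Total = 5 + 6 + 7 = 18

18


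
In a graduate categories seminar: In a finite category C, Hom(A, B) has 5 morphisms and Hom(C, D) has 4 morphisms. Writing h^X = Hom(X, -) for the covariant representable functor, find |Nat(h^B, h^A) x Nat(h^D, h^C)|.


By the Yoneda lemma, Nat(h^B, h^A) is isomorphic to Hom(A, B),
so |Nat(h^B, h^A)| = |Hom(A, B)| and |Nat(h^D, h^C)| = |Hom(C, D)|.
|Hom(A, B)| = 5, |Hom(C, D)| = 4.
|Nat(h^B, h^A) x Nat(h^D, h^C)| = 5 * 4 = 20

20


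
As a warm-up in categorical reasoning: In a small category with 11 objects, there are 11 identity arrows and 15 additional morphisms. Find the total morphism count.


Each object has an identity morphism, giving 11 identities.
Adding the 15 non-identity morphisms:
Total = 11 + 15 = 26

26


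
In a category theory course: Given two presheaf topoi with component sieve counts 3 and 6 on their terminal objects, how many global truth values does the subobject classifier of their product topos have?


In a product of presheaf topoi E_1 x E_2, the subobject classifier
is Omega = Omega_1 x Omega_2 (componentwise), so
|Omega(top)| = |Omega_1(top_1)| * |Omega_2(top_2)|.
= 3 * 6 = 18.

18


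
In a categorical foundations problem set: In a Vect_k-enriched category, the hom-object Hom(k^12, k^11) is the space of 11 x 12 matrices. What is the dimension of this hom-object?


In Vect-enriched categories, Hom(k^n, k^m) is the space of m x n matrices.
dim(Hom(k^12, k^11)) = 11 * 12 = 132

132


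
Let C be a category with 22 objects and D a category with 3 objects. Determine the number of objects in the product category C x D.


The product category C x D has objects that are pairs (c, d).
Number of pairs = |Ob(C)| * |Ob(D)| = 22 * 3 = 66

66


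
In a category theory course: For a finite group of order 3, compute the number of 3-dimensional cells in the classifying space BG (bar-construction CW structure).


In the bar-construction CW model of BG, the n-cells are indexed by
n-tuples [g_1|...|g_n] of non-identity elements of G (degenerate
simplices with some g_i = e do not contribute cells), so there are
(|G| - 1)^n n-cells.
For dim = 3 with |G| = 3:
cells = (3 - 1)^3 = 2^3 = 8

8


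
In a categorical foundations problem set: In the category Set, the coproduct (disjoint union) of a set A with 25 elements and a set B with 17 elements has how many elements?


In Set, the coproduct A + B is the disjoint union.
|A + B| = |A| + |B| = 25 + 17 = 42

42


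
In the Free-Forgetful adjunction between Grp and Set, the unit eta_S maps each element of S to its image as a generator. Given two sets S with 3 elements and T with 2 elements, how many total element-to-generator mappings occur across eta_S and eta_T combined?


The unit eta_X: X -> U(F(X)) of the Free-Forgetful adjunction
maps each element of X to a generator of F(X). For X = S + T (disjoint
union in Set), |S + T| = |S| + |T|.
Total mappings = 3 + 2 = 5.

5


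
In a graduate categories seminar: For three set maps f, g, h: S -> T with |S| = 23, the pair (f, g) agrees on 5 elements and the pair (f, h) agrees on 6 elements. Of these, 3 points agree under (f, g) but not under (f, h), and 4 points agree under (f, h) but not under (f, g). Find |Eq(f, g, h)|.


Eq(f, g, h) is the triple-agreement set: points in S where all three
maps take the same value. Using inclusion-exclusion on the pairwise data:
Pair (f, g) agrees on 5 points; pair (f, h) on 6 points.
Points agreeing under (f, g) but not (f, h) = 3; under (f, h) but not (f, g) = 4.
Triple-agreement = agreement-in-(f, g) minus points that agree under (f, g) but not (f, h):
|Eq(f, g, h)| = 5 - 3 = 2
(cross-check via (f, h): 6 - 4 = 2.)

2


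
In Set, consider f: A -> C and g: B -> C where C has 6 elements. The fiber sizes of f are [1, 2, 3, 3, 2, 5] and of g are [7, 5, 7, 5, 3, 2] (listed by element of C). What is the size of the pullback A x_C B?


The pullback A x_C B consists of pairs (a, b) with f(a) = g(b).
For each element c in C, the fiber product has |f^-1(c)| * |g^-1(c)| elements.
Summing over C: 1 * 7 + 2 * 5 + 3 * 7 + 3 * 5 + 2 * 3 + 5 * 2
= 7 + 10 + 21 + 15 + 6 + 10 = 69

69


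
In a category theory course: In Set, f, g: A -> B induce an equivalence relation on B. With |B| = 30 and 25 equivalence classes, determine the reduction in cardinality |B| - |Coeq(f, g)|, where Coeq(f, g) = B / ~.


The coequalizer Coeq(f, g) = B / ~ has one element per equivalence class.
|B| = 30, |Coeq(f, g)| = 25.
|B| - |Coeq(f, g)| = 30 - 25 = 5.

5


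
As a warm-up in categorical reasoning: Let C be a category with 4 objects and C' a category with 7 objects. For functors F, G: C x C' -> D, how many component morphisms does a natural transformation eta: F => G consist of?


A natural transformation eta: F => G assigns one component morphism per
object of the domain category.
The domain is the product category C x C', so
|Ob(C x C')| = |Ob(C)| * |Ob(C')| = 4 * 7 = 28.
Therefore eta has 28 component morphisms.

28


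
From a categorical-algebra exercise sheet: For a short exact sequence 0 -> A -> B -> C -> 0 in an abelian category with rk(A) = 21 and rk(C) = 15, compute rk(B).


For a short exact sequence 0 -> A -> B -> C -> 0,
rank is additive: rank(B) = rank(A) + rank(C).
rank(B) = 21 + 15 = 36

36


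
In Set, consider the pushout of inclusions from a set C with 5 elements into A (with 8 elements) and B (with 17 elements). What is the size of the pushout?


The pushout A +_C B identifies the images of C in A and B.
|A +_C B| = |A| + |B| - |C| (for injections).
= 8 + 17 - 5 = 20

20


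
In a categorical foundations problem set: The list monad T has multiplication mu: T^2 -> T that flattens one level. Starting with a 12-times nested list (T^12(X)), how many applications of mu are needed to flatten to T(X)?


Each application of mu: T^2 -> T removes one layer of nesting.
Starting at depth 12 (i.e., T^12(X)), we need to reach T(X).
Number of mu applications = 12 - 1 = 11

11


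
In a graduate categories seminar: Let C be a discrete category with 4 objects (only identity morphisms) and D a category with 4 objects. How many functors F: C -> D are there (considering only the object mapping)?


A functor from a discrete category C to D is determined by
where each object maps. Each of the 4 objects of C can map
to any of the 4 objects of D independently.
Number of functors = 4^4 = 256

256


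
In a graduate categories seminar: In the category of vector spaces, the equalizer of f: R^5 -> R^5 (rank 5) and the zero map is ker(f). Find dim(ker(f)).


The equalizer of f and the zero map is ker(f).
By the rank-nullity theorem: dim(ker(f)) = dim(domain) - rank(f).
dim(ker(f)) = 5 - 5 = 0

0


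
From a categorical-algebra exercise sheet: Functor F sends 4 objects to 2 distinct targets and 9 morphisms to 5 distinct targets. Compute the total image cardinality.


The image of F consists of distinct objects and distinct morphisms.
|Im(F)| on objects = 2
|Im(F)| on morphisms = 5
Total image cardinality = 2 + 5 = 7

7


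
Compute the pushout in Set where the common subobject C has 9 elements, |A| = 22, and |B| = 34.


The pushout A +_C B identifies the images of C in A and B.
|A +_C B| = |A| + |B| - |C| (for injections).
= 22 + 34 - 9 = 47

47


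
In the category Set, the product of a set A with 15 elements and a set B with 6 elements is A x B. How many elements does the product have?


In Set, the product A x B is the Cartesian product.
By the universal property, |A x B| = |A| * |B|.
|A x B| = 15 * 6 = 90

90


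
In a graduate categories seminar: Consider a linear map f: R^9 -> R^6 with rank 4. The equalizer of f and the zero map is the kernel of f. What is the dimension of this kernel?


The equalizer of f and the zero map is ker(f).
By the rank-nullity theorem: dim(ker(f)) = dim(domain) - rank(f).
dim(ker(f)) = 9 - 4 = 5

5


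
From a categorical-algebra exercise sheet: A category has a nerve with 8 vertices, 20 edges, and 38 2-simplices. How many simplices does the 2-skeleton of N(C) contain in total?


The 2-skeleton of the nerve N(C) consists of simplices in dimensions 0, 1, 2:
  |N(C)_0| = 8 (objects)
  |N(C)_1| = 20 (morphisms)
  |N(C)_2| = 38 (composable pairs)
Total = 8 + 20 + 38 = 66

66


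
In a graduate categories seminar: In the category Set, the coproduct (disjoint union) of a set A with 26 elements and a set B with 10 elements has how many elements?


In Set, the coproduct A + B is the disjoint union.
|A + B| = |A| + |B| = 26 + 10 = 36

36


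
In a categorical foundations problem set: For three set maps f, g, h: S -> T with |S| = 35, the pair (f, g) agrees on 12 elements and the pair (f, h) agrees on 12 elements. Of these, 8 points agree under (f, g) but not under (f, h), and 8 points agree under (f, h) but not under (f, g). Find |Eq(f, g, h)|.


Eq(f, g, h) is the triple-agreement set: points in S where all three
maps take the same value. Using inclusion-exclusion on the pairwise data:
Pair (f, g) agrees on 12 points; pair (f, h) on 12 points.
Points agreeing under (f, g) but not (f, h) = 8; under (f, h) but not (f, g) = 8.
Triple-agreement = agreement-in-(f, g) minus points that agree under (f, g) but not (f, h):
|Eq(f, g, h)| = 12 - 8 = 4
(cross-check via (f, h): 12 - 8 = 4.)

4


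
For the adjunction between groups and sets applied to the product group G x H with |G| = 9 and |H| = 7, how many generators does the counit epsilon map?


The counit epsilon_K: F(U(K)) -> K of the Free-Forgetful adjunction
maps |K| generators of F(U(K)) into K. For K = G x H (the product group),
|G x H| = |G| * |H|.
Total generators mapped = 9 * 7 = 63.

63


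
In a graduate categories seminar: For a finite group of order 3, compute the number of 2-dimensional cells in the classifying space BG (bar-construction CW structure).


In the bar-construction CW model of BG, the n-cells are indexed by
n-tuples [g_1|...|g_n] of non-identity elements of G (degenerate
simplices with some g_i = e do not contribute cells), so there are
(|G| - 1)^n n-cells.
For dim = 2 with |G| = 3:
cells = (3 - 1)^2 = 2^2 = 4

4


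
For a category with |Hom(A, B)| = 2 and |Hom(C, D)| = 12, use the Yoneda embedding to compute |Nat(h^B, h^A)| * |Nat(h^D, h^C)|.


By the Yoneda lemma, Nat(h^B, h^A) is isomorphic to Hom(A, B),
so |Nat(h^B, h^A)| = |Hom(A, B)| and |Nat(h^D, h^C)| = |Hom(C, D)|.
|Hom(A, B)| = 2, |Hom(C, D)| = 12.
|Nat(h^B, h^A) x Nat(h^D, h^C)| = 2 * 12 = 24

24


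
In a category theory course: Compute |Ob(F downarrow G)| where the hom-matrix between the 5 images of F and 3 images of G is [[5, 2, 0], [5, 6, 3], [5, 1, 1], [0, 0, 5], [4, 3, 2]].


Objects of (F downarrow G) are triples (a, b, h: F(a)->G(b)).
The count equals the sum of all entries in the hom-matrix.
sum(row 0) = 7
sum(row 1) = 14
sum(row 2) = 7
sum(row 3) = 5
sum(row 4) = 9
Grand total = 42

42


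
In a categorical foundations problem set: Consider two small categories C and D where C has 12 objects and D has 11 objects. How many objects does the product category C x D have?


The product category C x D has objects that are pairs (c, d).
Number of pairs = |Ob(C)| * |Ob(D)| = 12 * 11 = 132

132


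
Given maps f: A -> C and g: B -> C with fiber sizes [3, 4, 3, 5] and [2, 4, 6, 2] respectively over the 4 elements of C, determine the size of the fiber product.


The pullback A x_C B consists of pairs (a, b) with f(a) = g(b).
For each element c in C, the fiber product has |f^-1(c)| * |g^-1(c)| elements.
Summing over C: 3 * 2 + 4 * 4 + 3 * 6 + 5 * 2
= 6 + 16 + 18 + 10 = 50

50


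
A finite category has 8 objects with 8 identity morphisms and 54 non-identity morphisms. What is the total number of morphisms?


Each object has an identity morphism, giving 8 identities.
Adding the 54 non-identity morphisms:
Total = 8 + 54 = 62

62


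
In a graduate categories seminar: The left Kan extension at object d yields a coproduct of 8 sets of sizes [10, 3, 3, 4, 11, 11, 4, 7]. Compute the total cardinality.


Pointwise, the left Kan extension (Lan_F H)(d) is the colimit, indexed
by the comma category (F downarrow d), of H composed with the
projection (F downarrow d) -> C. Here that colimit is given
as a coproduct (disjoint union) of sets, so its cardinality is the
sum of the sizes of the summands.
Coproduct of sets with sizes: 10 + 3 + 3 + 4 + 11 + 11 + 4 + 7
= 53

53


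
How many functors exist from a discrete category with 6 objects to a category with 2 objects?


A functor from a discrete category C to D is determined by
where each object maps. Each of the 6 objects of C can map
to any of the 2 objects of D independently.
Number of functors = 2^6 = 64

64


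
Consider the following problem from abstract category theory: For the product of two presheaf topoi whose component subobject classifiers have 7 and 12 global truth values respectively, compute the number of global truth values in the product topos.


In a product of presheaf topoi E_1 x E_2, the subobject classifier
is Omega = Omega_1 x Omega_2 (componentwise), so
|Omega(top)| = |Omega_1(top_1)| * |Omega_2(top_2)|.
= 7 * 12 = 84.

84


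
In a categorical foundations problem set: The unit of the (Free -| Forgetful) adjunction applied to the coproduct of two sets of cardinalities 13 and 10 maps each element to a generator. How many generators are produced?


The unit eta_X: X -> U(F(X)) of the Free-Forgetful adjunction
maps each element of X to a generator of F(X). For X = S + T (disjoint
union in Set), |S + T| = |S| + |T|.
Total mappings = 13 + 10 = 23.

23


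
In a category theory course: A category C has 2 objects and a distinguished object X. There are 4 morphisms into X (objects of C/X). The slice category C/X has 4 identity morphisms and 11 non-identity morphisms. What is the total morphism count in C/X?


In the slice category C/X, objects are morphisms to X.
Identity morphisms: 4 (one per object of C/X).
Non-identity morphisms: 11.
Total = 4 + 11 = 15

15


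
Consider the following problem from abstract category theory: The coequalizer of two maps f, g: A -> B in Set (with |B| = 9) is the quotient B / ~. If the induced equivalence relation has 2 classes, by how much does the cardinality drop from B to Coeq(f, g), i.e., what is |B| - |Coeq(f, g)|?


The coequalizer Coeq(f, g) = B / ~ has one element per equivalence class.
|B| = 9, |Coeq(f, g)| = 2.
|B| - |Coeq(f, g)| = 9 - 2 = 7.

7


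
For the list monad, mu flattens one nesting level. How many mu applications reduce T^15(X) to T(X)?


Each application of mu: T^2 -> T removes one layer of nesting.
Starting at depth 15 (i.e., T^15(X)), we need to reach T(X).
Number of mu applications = 15 - 1 = 14

14


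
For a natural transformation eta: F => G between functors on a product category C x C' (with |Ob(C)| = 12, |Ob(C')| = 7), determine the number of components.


A natural transformation eta: F => G assigns one component morphism per
object of the domain category.
The domain is the product category C x C', so
|Ob(C x C')| = |Ob(C)| * |Ob(C')| = 12 * 7 = 84.
Therefore eta has 84 component morphisms.

84


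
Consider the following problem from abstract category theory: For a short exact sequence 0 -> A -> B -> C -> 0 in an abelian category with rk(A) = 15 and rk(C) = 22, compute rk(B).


For a short exact sequence 0 -> A -> B -> C -> 0,
rank is additive: rank(B) = rank(A) + rank(C).
rank(B) = 15 + 22 = 37

37


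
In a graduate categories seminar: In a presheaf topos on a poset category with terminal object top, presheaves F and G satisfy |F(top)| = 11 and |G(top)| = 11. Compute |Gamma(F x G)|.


Global sections of a presheaf on a poset with terminal top satisfy
Gamma(H) ~ H(top). Presheaves admit pointwise products, so
(F x G)(top) = F(top) x G(top) (Cartesian product).
|Gamma(F x G)| = |F(top)| * |G(top)| = 11 * 11 = 121.

121


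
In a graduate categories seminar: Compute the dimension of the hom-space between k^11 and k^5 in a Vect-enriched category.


In Vect-enriched categories, Hom(k^n, k^m) is the space of m x n matrices.
dim(Hom(k^11, k^5)) = 5 * 11 = 55

55


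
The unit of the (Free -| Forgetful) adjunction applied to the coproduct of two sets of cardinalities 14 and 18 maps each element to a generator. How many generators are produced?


The unit eta_X: X -> U(F(X)) of the Free-Forgetful adjunction
maps each element of X to a generator of F(X). For X = S + T (disjoint
union in Set), |S + T| = |S| + |T|.
Total mappings = 14 + 18 = 32.

32


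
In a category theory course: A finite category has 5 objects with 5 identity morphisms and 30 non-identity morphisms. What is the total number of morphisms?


Each object has an identity morphism, giving 5 identities.
Adding the 30 non-identity morphisms:
Total = 5 + 30 = 35

35
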